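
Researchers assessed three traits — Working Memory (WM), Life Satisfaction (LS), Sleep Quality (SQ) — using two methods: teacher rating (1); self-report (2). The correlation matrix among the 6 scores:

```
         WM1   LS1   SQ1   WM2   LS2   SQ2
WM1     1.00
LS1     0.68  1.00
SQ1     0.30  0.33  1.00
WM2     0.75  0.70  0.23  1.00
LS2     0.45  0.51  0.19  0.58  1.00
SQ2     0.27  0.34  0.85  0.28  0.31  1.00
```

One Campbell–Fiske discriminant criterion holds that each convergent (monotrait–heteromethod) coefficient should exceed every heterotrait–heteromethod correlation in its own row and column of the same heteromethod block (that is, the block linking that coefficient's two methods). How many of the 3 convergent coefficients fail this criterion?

Checking each validity diagonal entry against its comparison values:
WM (methods 1·2): 0.75 vs {0.45, 0.70, 0.27, 0.23} → pass.
LS (methods 1·2): 0.51 vs {0.70, 0.45, 0.34, 0.19} → fail.
SQ (methods 1·2): 0.85 vs {0.23, 0.27, 0.19, 0.34} → pass.
1 of 3 fail.

1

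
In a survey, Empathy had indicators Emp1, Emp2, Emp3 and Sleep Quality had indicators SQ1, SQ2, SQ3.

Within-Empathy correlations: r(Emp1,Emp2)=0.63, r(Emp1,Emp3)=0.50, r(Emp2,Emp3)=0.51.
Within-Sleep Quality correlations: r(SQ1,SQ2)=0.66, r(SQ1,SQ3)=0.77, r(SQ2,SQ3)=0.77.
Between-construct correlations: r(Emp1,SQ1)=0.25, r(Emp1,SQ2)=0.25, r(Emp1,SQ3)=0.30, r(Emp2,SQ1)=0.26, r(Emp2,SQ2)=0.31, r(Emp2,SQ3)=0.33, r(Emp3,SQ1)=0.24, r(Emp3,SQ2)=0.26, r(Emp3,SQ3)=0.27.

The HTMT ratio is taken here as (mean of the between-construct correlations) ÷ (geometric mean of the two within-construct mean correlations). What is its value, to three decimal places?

Mean heterotrait r = 2.47/9 = 0.2744.
Mean within-Emp = 1.64/3 = 0.5467; mean within-SQ = 2.20/3 = 0.7333.
Geometric mean = √(0.5467 × 0.7333) = 0.6332.
HTMT = 0.2744 / 0.6332 = 0.433.

0.433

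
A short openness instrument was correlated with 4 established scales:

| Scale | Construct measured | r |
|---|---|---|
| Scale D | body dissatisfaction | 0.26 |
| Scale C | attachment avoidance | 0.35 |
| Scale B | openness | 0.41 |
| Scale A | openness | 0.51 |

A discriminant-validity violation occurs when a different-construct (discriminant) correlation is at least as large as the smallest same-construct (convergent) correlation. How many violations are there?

0

Convergent (same construct = openness): Scale B, Scale A.
Smallest convergent = 0.41. Discriminant values: 0.26, 0.35; count ≥ 0.41 → 0.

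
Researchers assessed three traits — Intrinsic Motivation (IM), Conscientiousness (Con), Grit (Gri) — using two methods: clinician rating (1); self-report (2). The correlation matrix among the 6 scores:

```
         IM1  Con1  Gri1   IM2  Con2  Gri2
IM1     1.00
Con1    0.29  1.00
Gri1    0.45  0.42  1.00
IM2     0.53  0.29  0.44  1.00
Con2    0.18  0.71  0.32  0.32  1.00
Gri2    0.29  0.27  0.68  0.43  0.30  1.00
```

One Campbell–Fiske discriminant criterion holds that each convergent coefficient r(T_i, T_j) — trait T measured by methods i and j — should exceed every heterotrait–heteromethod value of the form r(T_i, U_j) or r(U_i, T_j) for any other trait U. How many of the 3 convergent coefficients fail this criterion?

Convergent coefficients and their comparison sets:
IM (methods 1·2): 0.53 vs {0.18, 0.29, 0.29, 0.44} → pass.
Con (methods 1·2): 0.71 vs {0.29, 0.18, 0.27, 0.32} → pass.
Gri (methods 1·2): 0.68 vs {0.44, 0.29, 0.32, 0.27} → pass.
0 of 3 fail.

0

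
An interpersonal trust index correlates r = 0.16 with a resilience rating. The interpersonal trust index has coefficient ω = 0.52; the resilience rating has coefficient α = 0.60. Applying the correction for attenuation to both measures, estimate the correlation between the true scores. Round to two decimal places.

r_true = r_obs / √(r_xx · r_yy) = 0.16 / √(0.52 × 0.60) = 0.16 / √0.3120 = 0.16 / 0.5586 ≈ 0.29.

0.29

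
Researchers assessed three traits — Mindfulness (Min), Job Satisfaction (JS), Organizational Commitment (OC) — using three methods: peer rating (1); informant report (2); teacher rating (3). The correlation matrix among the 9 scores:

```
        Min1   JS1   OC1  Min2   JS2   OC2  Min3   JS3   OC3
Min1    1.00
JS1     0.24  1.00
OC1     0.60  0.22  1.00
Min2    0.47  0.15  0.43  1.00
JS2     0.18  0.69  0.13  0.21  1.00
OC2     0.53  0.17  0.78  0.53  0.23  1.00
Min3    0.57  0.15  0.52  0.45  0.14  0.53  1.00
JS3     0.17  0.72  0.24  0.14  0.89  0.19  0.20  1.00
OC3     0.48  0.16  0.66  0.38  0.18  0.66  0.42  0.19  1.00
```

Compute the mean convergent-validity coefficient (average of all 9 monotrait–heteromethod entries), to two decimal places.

Convergent values: 0.47, 0.57, 0.45, 0.69, 0.72, 0.89, 0.78, 0.66, 0.66; mean = 5.89/9 = 0.65.

0.65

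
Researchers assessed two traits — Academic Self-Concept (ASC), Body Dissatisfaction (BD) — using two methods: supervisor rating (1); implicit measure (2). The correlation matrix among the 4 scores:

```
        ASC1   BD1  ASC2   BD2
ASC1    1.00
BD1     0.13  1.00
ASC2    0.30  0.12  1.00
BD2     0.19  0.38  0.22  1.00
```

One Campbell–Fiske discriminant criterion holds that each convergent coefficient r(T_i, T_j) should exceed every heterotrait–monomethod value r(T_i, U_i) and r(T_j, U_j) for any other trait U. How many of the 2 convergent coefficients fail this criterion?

Checking each validity diagonal entry against its comparison values:
ASC (methods 1·2): 0.30 vs {0.13, 0.22} → pass.
BD (methods 1·2): 0.38 vs {0.13, 0.22} → pass.
0 of 2 fail.

0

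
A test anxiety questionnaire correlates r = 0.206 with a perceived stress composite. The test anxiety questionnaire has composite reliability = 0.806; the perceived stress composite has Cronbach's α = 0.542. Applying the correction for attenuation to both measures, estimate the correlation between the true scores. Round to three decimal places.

0.312

r_true = r_obs / √(r_xx · r_yy) = 0.206 / √(0.806 × 0.542) = 0.206 / √0.436852 = 0.206 / 0.6609 ≈ 0.312.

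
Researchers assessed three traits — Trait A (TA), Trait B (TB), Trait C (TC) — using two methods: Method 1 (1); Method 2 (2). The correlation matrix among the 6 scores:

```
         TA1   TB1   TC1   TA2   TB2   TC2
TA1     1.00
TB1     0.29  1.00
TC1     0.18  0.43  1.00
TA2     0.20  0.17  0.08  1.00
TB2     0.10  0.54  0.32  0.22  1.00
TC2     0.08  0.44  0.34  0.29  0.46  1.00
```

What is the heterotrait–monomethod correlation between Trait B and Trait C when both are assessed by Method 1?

Different traits, same method: r(TB1, TC1) = 0.43.

0.43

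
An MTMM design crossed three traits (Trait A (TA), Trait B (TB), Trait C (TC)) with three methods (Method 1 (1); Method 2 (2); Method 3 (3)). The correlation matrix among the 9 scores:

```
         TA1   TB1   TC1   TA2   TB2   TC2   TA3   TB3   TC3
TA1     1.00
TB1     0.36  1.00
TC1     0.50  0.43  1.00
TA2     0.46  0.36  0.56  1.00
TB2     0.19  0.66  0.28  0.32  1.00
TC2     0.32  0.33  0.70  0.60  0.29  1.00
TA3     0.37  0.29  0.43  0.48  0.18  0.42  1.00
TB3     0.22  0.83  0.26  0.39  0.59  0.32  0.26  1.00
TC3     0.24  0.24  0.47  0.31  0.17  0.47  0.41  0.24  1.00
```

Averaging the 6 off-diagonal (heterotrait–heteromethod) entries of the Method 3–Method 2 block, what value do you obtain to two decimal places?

0.30

HTHM values (method 3 × method 2): 0.18, 0.42, 0.39, 0.32, 0.31, 0.17; mean = 1.79/6 = 0.30.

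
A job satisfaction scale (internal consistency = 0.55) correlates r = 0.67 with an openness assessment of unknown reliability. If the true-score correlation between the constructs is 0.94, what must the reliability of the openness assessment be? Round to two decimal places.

0.92

r_true = r_obs / √(r_xx · r_yy) ⇒ 0.94 = 0.67 / √(0.55 · r_yy).
√(0.55 · r_yy) = 0.67 / 0.94 = 0.7128; 0.55 · r_yy = 0.5081; r_yy = 0.5081 / 0.55 ≈ 0.92.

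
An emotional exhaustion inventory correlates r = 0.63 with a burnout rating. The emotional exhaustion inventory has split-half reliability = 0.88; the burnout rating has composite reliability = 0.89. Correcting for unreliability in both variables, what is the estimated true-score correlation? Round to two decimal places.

r_true = r_obs / √(r_xx · r_yy) = 0.63 / √(0.88 × 0.89) = 0.63 / √0.7832 = 0.63 / 0.8850 ≈ 0.71.

0.71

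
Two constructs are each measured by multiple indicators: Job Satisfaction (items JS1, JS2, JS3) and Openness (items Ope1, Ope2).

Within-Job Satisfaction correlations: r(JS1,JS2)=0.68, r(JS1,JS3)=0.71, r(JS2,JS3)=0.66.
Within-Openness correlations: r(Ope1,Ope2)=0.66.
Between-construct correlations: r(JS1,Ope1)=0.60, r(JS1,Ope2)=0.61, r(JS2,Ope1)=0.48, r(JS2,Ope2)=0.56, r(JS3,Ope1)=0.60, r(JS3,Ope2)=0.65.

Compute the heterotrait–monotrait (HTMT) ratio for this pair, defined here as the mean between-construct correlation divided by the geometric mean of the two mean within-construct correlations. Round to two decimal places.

Mean between = 3.50/6 = 0.5833.
Mean within-JS = 2.05/3 = 0.6833; mean within-Ope = 0.66/1 = 0.6600.
Geometric mean = √(0.6833 × 0.6600) = 0.6715.
HTMT = 0.5833 / 0.6715 = 0.87.

0.87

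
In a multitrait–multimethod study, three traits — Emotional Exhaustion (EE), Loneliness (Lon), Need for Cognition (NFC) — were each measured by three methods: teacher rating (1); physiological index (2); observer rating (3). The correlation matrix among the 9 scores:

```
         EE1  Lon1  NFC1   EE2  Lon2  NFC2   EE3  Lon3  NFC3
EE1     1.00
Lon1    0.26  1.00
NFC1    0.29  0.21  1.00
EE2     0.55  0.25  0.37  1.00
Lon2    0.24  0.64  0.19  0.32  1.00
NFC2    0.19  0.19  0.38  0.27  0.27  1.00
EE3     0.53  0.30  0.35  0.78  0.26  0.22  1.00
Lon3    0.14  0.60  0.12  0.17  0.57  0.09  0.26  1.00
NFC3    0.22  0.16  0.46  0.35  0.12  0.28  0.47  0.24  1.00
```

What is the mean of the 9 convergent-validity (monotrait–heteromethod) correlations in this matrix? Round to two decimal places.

0.53

Convergent values: 0.55, 0.53, 0.78, 0.64, 0.60, 0.57, 0.38, 0.46, 0.28; mean = 4.79/9 = 0.53.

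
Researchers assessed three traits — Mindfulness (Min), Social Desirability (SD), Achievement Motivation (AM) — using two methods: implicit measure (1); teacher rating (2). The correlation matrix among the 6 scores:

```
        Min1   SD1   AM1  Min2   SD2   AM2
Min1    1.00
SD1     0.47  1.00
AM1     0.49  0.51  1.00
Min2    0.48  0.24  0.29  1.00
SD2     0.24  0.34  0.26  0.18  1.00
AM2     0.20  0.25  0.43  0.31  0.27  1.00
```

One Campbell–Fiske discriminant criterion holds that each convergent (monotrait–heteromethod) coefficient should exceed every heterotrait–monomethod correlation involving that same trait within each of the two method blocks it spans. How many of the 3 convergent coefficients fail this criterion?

Checking each validity diagonal entry against its comparison values:
Min (methods 1·2): 0.48 vs {0.47, 0.18, 0.49, 0.31} → fail.
SD (methods 1·2): 0.34 vs {0.47, 0.18, 0.51, 0.27} → fail.
AM (methods 1·2): 0.43 vs {0.49, 0.31, 0.51, 0.27} → fail.
3 of 3 fail.

3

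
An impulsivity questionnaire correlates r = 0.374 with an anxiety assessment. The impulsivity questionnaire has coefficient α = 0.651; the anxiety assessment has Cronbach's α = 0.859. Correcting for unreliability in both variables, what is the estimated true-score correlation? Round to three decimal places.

r_true = r_obs / √(r_xx · r_yy) = 0.374 / √(0.651 × 0.859) = 0.374 / √0.559209 = 0.374 / 0.7478 ≈ 0.500.

0.500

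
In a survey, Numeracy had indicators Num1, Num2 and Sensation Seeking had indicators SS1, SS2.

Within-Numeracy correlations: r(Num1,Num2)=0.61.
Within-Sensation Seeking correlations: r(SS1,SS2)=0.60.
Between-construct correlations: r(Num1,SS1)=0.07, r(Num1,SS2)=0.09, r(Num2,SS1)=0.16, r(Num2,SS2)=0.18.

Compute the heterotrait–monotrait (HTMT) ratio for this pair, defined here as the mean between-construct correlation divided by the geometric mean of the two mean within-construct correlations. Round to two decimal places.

0.21

Mean between = 0.50/4 = 0.1250.
Mean within-Num = 0.61/1 = 0.6100; mean within-SS = 0.60/1 = 0.6000.
Geometric mean = √(0.6100 × 0.6000) = 0.6050.
HTMT = 0.1250 / 0.6050 = 0.21.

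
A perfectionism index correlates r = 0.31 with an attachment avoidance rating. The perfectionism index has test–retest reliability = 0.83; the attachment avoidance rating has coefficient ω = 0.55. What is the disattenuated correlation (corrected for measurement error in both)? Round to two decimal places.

0.46

r_true = r_obs / √(r_xx · r_yy) = 0.31 / √(0.83 × 0.55) = 0.31 / √0.4565 = 0.31 / 0.6756 ≈ 0.46.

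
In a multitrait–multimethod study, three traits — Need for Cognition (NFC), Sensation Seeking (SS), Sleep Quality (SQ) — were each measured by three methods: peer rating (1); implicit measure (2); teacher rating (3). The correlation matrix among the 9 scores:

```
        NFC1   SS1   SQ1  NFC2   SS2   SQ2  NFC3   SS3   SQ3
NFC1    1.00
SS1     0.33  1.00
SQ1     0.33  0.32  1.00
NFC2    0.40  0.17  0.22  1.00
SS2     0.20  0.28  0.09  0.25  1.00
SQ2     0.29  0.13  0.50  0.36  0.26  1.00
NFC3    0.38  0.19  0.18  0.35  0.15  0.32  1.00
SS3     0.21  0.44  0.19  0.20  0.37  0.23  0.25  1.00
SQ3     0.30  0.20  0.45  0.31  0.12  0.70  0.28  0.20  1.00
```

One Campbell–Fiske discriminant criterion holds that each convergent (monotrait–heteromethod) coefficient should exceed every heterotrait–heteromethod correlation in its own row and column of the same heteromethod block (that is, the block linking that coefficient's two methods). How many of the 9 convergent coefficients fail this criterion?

0

Checking each validity diagonal entry against its comparison values:
NFC (methods 1·2): 0.40 vs {0.20, 0.17, 0.29, 0.22} → pass.
NFC (methods 1·3): 0.38 vs {0.21, 0.19, 0.30, 0.18} → pass.
NFC (methods 2·3): 0.35 vs {0.20, 0.15, 0.31, 0.32} → pass.
SS (methods 1·2): 0.28 vs {0.17, 0.20, 0.13, 0.09} → pass.
SS (methods 1·3): 0.44 vs {0.19, 0.21, 0.20, 0.19} → pass.
SS (methods 2·3): 0.37 vs {0.15, 0.20, 0.12, 0.23} → pass.
SQ (methods 1·2): 0.50 vs {0.22, 0.29, 0.09, 0.13} → pass.
SQ (methods 1·3): 0.45 vs {0.18, 0.30, 0.19, 0.20} → pass.
SQ (methods 2·3): 0.70 vs {0.32, 0.31, 0.23, 0.12} → pass.
0 of 9 fail.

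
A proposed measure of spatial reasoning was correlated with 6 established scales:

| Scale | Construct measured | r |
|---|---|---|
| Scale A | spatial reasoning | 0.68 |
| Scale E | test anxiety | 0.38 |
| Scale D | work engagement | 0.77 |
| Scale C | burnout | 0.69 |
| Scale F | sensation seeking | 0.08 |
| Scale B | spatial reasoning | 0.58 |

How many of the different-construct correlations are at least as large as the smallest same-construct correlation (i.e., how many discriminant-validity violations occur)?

Convergent (same construct = spatial reasoning): Scale A, Scale B.
Smallest convergent = 0.58. Discriminant values: 0.38, 0.77, 0.69, 0.08; count ≥ 0.58 → 2.

2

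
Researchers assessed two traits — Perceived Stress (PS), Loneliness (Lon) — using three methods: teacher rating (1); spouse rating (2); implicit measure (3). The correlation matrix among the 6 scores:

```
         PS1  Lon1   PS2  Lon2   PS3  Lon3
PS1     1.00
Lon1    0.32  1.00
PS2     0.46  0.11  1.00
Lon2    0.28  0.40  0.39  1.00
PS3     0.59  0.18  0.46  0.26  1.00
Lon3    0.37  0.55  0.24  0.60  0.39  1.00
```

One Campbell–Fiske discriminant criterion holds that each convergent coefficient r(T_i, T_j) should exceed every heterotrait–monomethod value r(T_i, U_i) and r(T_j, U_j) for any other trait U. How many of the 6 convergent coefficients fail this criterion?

0

Each convergent coefficient versus the relevant comparison correlations:
PS (methods 1·2): 0.46 vs {0.32, 0.39} → pass.
PS (methods 1·3): 0.59 vs {0.32, 0.39} → pass.
PS (methods 2·3): 0.46 vs {0.39, 0.39} → pass.
Lon (methods 1·2): 0.40 vs {0.32, 0.39} → pass.
Lon (methods 1·3): 0.55 vs {0.32, 0.39} → pass.
Lon (methods 2·3): 0.60 vs {0.39, 0.39} → pass.
0 of 6 fail.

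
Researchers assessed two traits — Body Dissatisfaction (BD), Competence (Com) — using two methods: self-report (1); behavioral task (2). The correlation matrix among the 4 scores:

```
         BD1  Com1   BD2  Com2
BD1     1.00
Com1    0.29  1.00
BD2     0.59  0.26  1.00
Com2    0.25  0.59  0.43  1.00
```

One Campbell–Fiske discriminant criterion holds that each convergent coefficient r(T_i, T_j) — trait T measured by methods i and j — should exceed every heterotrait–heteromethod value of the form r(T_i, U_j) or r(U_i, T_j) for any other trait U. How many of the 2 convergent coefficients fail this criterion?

Convergent coefficients and their comparison sets:
BD (methods 1·2): 0.59 vs {0.25, 0.26} → pass.
Com (methods 1·2): 0.59 vs {0.26, 0.25} → pass.
0 of 2 fail.

0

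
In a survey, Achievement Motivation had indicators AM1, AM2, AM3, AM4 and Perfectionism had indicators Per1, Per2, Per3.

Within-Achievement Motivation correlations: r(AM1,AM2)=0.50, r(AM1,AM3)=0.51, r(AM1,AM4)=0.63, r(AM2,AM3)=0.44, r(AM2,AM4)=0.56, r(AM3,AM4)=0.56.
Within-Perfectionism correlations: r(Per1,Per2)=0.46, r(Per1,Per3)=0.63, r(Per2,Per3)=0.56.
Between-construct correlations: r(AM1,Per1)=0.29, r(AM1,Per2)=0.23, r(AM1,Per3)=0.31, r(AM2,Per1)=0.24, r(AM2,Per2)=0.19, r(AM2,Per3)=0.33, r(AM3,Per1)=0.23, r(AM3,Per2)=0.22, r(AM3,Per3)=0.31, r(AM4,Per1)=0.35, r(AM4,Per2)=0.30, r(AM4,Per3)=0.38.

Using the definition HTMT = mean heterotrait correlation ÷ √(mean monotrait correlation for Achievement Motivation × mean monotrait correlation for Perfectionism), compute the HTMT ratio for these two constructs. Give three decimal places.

0.520

Mean between = 3.38/12 = 0.2817.
Mean within-AM = 3.20/6 = 0.5333; mean within-Per = 1.65/3 = 0.5500.
Geometric mean = √(0.5333 × 0.5500) = 0.5416.
HTMT = 0.2817 / 0.5416 = 0.520.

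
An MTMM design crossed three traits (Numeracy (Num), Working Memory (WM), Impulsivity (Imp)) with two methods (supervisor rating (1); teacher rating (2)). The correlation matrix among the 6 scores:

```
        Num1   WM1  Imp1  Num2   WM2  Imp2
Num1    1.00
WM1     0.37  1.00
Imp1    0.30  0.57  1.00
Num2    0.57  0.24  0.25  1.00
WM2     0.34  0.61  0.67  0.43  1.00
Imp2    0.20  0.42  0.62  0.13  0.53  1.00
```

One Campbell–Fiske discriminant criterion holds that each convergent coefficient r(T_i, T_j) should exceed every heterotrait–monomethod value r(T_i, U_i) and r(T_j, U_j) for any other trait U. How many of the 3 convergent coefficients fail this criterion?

Checking each validity diagonal entry against its comparison values:
Num (methods 1·2): 0.57 vs {0.37, 0.43, 0.30, 0.13} → pass.
WM (methods 1·2): 0.61 vs {0.37, 0.43, 0.57, 0.53} → pass.
Imp (methods 1·2): 0.62 vs {0.30, 0.13, 0.57, 0.53} → pass.
0 of 3 fail.

0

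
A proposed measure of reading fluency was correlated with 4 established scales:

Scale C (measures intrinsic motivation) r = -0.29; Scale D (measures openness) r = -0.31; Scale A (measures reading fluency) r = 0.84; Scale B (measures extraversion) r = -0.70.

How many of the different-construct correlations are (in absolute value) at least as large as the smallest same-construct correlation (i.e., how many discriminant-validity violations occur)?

0

Convergent (same construct = reading fluency): Scale A.
Smallest convergent = 0.84. Discriminant |r|: 0.29, 0.31, 0.70; count ≥ 0.84 → 0.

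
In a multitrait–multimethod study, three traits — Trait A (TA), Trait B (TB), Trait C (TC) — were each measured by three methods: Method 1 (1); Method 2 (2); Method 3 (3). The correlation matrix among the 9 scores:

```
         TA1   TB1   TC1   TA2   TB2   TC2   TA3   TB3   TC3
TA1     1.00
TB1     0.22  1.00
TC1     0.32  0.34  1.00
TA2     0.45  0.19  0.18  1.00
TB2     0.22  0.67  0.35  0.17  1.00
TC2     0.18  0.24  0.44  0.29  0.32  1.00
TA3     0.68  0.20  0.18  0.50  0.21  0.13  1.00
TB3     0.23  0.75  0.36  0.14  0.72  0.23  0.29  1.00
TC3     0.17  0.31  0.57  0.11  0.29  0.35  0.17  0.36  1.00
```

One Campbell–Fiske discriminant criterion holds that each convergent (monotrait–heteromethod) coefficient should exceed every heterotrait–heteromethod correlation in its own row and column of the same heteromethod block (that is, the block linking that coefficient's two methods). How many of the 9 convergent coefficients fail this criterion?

Each convergent coefficient versus the relevant comparison correlations:
TA (methods 1·2): 0.45 vs {0.22, 0.19, 0.18, 0.18} → pass.
TA (methods 1·3): 0.68 vs {0.23, 0.20, 0.17, 0.18} → pass.
TA (methods 2·3): 0.50 vs {0.14, 0.21, 0.11, 0.13} → pass.
TB (methods 1·2): 0.67 vs {0.19, 0.22, 0.24, 0.35} → pass.
TB (methods 1·3): 0.75 vs {0.20, 0.23, 0.31, 0.36} → pass.
TB (methods 2·3): 0.72 vs {0.21, 0.14, 0.29, 0.23} → pass.
TC (methods 1·2): 0.44 vs {0.18, 0.18, 0.35, 0.24} → pass.
TC (methods 1·3): 0.57 vs {0.18, 0.17, 0.36, 0.31} → pass.
TC (methods 2·3): 0.35 vs {0.13, 0.11, 0.23, 0.29} → pass.
0 of 9 fail.

0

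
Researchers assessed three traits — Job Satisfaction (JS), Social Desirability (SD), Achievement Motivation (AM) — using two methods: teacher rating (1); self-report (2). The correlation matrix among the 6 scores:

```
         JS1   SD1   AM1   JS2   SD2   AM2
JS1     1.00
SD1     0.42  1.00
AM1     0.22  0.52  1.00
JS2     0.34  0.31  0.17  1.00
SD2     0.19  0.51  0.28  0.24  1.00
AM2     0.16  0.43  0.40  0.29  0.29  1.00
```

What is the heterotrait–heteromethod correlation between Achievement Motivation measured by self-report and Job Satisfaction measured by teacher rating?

Different traits and methods: r(AM2, JS1) = 0.16.

0.16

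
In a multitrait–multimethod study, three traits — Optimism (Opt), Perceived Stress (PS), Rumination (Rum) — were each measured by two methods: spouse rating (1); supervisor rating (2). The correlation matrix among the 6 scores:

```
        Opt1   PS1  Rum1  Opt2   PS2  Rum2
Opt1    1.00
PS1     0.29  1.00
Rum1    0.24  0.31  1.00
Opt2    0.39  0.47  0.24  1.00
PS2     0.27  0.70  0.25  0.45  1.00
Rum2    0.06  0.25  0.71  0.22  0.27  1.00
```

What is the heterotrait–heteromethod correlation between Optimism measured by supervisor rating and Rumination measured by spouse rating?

Different traits and methods: r(Opt2, Rum1) = 0.24.

0.24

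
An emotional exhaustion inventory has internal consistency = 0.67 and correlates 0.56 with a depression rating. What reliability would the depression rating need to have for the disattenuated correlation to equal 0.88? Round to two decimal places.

r_true = r_obs / √(r_xx · r_yy) ⇒ 0.88 = 0.56 / √(0.67 · r_yy).
√(0.67 · r_yy) = 0.56 / 0.88 = 0.6364; 0.67 · r_yy = 0.4050; r_yy = 0.4050 / 0.67 ≈ 0.60.

0.60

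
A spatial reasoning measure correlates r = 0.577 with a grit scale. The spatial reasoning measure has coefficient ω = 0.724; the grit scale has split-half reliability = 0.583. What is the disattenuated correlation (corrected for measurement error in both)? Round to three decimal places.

r_true = r_obs / √(r_xx · r_yy) = 0.577 / √(0.724 × 0.583) = 0.577 / √0.422092 = 0.577 / 0.6497 ≈ 0.888.

0.888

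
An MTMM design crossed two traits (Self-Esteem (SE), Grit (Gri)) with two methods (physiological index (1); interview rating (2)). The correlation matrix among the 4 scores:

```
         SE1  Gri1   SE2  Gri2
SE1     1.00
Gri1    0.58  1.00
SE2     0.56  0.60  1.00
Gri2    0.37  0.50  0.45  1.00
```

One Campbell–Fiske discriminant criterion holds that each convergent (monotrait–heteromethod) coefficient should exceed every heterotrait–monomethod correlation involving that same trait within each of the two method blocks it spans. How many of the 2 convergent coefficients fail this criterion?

Checking each validity diagonal entry against its comparison values:
SE (methods 1·2): 0.56 vs {0.58, 0.45} → fail.
Gri (methods 1·2): 0.50 vs {0.58, 0.45} → fail.
2 of 2 fail.

2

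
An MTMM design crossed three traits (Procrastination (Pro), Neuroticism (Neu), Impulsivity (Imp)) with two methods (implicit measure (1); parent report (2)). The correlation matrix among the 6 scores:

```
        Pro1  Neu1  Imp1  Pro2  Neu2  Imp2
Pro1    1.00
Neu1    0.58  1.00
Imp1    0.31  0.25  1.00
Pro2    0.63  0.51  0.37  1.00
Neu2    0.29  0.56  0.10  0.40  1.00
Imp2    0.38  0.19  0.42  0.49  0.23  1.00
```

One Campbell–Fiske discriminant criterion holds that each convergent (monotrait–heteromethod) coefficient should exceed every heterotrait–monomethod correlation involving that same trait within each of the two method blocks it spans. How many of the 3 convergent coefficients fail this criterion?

2

Convergent coefficients and their comparison sets:
Pro (methods 1·2): 0.63 vs {0.58, 0.40, 0.31, 0.49} → pass.
Neu (methods 1·2): 0.56 vs {0.58, 0.40, 0.25, 0.23} → fail.
Imp (methods 1·2): 0.42 vs {0.31, 0.49, 0.25, 0.23} → fail.
2 of 3 fail.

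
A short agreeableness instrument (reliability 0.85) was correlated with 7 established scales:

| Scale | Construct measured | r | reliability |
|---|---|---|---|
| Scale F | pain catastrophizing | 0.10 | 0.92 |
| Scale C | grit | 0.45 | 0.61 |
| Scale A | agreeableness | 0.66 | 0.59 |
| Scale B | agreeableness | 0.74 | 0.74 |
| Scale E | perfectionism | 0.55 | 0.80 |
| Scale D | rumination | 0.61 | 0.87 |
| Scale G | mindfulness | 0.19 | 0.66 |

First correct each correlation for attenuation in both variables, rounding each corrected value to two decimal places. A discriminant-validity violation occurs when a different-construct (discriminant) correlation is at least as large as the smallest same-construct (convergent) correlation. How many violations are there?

Disattenuated r (r / √(r_scale · r_new)):
  Scale F (disc): 0.10 / √(0.92·0.85) = 0.11
  Scale C (disc): 0.45 / √(0.61·0.85) = 0.62
  Scale A (conv): 0.66 / √(0.59·0.85) = 0.93
  Scale B (conv): 0.74 / √(0.74·0.85) = 0.93
  Scale E (disc): 0.55 / √(0.80·0.85) = 0.67
  Scale D (disc): 0.61 / √(0.87·0.85) = 0.71
  Scale G (disc): 0.19 / √(0.66·0.85) = 0.25
Smallest convergent = 0.93. Discriminant values: 0.11, 0.62, 0.67, 0.71, 0.25; count ≥ 0.93 → 0.

0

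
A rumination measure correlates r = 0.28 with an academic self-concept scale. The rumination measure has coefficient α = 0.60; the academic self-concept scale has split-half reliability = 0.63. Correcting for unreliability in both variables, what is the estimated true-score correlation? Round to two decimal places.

0.46

r_true = r_obs / √(r_xx · r_yy) = 0.28 / √(0.60 × 0.63) = 0.28 / √0.3780 = 0.28 / 0.6148 ≈ 0.46.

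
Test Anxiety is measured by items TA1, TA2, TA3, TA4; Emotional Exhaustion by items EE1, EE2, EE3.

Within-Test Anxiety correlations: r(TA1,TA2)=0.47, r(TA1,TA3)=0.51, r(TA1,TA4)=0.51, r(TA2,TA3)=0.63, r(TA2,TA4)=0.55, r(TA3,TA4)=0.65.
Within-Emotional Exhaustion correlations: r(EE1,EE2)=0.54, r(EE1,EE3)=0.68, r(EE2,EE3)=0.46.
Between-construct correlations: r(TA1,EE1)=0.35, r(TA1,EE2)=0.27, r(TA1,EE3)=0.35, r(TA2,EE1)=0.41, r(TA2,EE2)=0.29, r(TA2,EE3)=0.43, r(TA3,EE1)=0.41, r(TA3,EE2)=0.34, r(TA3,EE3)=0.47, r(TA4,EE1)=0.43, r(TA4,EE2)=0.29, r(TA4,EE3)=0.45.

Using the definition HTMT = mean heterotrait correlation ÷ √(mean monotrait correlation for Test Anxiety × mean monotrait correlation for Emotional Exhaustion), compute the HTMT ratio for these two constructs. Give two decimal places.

Mean between = 4.49/12 = 0.3742.
Mean within-TA = 3.32/6 = 0.5533; mean within-EE = 1.68/3 = 0.5600.
Geometric mean = √(0.5533 × 0.5600) = 0.5566.
HTMT = 0.3742 / 0.5566 = 0.67.

0.67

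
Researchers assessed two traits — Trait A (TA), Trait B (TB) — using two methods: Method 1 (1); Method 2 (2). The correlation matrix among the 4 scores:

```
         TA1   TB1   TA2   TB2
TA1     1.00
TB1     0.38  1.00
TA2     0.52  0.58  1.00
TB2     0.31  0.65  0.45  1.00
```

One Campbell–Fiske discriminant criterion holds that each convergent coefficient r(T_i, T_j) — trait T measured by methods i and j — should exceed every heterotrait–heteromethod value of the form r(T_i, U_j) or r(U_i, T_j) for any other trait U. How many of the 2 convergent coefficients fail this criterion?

Each convergent coefficient versus the relevant comparison correlations:
TA (methods 1·2): 0.52 vs {0.31, 0.58} → fail.
TB (methods 1·2): 0.65 vs {0.58, 0.31} → pass.
1 of 2 fail.

1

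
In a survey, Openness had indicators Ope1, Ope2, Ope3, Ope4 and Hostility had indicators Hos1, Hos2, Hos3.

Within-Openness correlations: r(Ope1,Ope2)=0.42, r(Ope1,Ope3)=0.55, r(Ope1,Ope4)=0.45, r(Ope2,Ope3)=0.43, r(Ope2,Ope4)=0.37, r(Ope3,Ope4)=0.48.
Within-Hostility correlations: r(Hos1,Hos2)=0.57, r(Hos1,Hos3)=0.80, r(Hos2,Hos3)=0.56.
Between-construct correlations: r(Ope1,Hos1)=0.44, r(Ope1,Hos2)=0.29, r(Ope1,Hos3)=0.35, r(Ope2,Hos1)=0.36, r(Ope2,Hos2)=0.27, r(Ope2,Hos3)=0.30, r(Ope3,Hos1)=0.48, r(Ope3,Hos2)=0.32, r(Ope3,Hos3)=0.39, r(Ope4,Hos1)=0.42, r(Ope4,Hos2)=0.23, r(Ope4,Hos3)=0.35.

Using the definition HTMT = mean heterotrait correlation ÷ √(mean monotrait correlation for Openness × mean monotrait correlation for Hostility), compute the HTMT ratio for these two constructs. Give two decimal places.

0.65

Mean between = 4.20/12 = 0.3500.
Mean within-Ope = 2.70/6 = 0.4500; mean within-Hos = 1.93/3 = 0.6433.
Geometric mean = √(0.4500 × 0.6433) = 0.5380.
HTMT = 0.3500 / 0.5380 = 0.65.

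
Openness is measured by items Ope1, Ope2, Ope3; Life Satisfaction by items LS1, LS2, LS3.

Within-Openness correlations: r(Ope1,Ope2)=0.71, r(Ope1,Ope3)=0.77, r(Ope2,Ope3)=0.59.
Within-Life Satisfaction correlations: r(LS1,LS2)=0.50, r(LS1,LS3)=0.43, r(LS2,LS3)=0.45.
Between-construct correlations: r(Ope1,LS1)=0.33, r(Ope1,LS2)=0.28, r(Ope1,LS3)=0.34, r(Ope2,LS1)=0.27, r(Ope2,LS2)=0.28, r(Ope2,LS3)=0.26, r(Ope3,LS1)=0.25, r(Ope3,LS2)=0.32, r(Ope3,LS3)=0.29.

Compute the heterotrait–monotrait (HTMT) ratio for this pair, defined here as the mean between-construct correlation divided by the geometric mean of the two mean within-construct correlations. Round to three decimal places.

0.517

Mean heterotrait r = 2.62/9 = 0.2911.
Mean within-Ope = 2.07/3 = 0.6900; mean within-LS = 1.38/3 = 0.4600.
Geometric mean = √(0.6900 × 0.4600) = 0.5634.
HTMT = 0.2911 / 0.5634 = 0.517.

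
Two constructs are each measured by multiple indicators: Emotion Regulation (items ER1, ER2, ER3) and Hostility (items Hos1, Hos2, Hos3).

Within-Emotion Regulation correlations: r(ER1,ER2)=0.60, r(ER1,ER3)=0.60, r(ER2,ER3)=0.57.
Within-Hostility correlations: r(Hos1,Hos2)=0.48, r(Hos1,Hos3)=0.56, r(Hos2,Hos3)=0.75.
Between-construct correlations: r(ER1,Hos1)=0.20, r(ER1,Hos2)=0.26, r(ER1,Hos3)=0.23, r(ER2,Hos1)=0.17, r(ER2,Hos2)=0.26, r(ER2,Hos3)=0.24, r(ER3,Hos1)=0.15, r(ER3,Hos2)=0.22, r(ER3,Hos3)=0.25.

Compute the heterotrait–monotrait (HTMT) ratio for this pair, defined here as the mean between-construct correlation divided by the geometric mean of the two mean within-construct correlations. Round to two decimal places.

0.37

Between-construct mean = 1.98/9 = 0.2200.
Mean within-ER = 1.77/3 = 0.5900; mean within-Hos = 1.79/3 = 0.5967.
Geometric mean = √(0.5900 × 0.5967) = 0.5933.
HTMT = 0.2200 / 0.5933 = 0.37.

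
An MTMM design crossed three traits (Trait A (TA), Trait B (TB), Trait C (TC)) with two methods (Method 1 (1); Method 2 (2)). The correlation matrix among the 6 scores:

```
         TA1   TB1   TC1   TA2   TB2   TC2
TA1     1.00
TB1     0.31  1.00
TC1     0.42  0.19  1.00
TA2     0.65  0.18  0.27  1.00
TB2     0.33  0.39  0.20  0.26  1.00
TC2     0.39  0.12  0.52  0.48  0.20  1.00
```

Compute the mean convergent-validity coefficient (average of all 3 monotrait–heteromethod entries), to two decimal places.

Convergent values: 0.65, 0.39, 0.52; mean = 1.56/3 = 0.52.

0.52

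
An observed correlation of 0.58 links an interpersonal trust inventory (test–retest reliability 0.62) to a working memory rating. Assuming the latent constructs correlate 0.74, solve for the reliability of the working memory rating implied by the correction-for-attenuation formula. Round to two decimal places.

0.99

r_true = r_obs / √(r_xx · r_yy) ⇒ 0.74 = 0.58 / √(0.62 · r_yy).
√(0.62 · r_yy) = 0.58 / 0.74 = 0.7838; 0.62 · r_yy = 0.6143; r_yy = 0.6143 / 0.62 ≈ 0.99.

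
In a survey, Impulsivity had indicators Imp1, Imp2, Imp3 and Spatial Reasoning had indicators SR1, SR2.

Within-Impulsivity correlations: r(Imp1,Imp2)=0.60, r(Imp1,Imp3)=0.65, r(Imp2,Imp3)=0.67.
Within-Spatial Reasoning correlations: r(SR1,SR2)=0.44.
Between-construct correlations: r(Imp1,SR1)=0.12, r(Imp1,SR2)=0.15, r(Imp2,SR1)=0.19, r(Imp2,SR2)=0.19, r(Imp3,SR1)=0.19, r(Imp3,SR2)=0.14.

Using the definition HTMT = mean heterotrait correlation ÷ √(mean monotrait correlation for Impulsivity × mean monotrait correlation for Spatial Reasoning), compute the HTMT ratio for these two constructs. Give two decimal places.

Mean heterotrait r = 0.98/6 = 0.1633.
Mean within-Imp = 1.92/3 = 0.6400; mean within-SR = 0.44/1 = 0.4400.
Geometric mean = √(0.6400 × 0.4400) = 0.5307.
HTMT = 0.1633 / 0.5307 = 0.31.

0.31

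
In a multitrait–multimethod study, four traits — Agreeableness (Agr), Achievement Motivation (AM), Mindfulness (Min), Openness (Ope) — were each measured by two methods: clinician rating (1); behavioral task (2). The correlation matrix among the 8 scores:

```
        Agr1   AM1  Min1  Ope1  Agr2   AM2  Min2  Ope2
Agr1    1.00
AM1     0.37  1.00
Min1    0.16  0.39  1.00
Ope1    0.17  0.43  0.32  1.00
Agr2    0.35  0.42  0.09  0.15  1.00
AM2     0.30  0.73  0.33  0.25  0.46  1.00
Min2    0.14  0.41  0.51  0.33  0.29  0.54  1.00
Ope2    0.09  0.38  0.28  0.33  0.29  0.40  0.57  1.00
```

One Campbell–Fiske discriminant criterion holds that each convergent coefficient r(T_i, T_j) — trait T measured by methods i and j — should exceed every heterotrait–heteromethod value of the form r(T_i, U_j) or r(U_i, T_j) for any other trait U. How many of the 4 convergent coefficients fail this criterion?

2

Each convergent coefficient versus the relevant comparison correlations:
Agr (methods 1·2): 0.35 vs {0.30, 0.42, 0.14, 0.09, 0.09, 0.15} → fail.
AM (methods 1·2): 0.73 vs {0.42, 0.30, 0.41, 0.33, 0.38, 0.25} → pass.
Min (methods 1·2): 0.51 vs {0.09, 0.14, 0.33, 0.41, 0.28, 0.33} → pass.
Ope (methods 1·2): 0.33 vs {0.15, 0.09, 0.25, 0.38, 0.33, 0.28} → fail.
2 of 4 fail.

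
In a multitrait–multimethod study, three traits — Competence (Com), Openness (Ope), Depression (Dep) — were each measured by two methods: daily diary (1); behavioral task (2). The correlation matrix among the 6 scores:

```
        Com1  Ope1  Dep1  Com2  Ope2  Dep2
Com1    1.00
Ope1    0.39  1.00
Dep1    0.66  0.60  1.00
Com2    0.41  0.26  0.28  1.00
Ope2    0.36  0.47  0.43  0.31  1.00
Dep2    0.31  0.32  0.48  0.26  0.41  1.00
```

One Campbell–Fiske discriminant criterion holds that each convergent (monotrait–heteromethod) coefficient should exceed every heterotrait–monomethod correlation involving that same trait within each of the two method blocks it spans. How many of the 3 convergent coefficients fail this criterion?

3

Checking each validity diagonal entry against its comparison values:
Com (methods 1·2): 0.41 vs {0.39, 0.31, 0.66, 0.26} → fail.
Ope (methods 1·2): 0.47 vs {0.39, 0.31, 0.60, 0.41} → fail.
Dep (methods 1·2): 0.48 vs {0.66, 0.26, 0.60, 0.41} → fail.
3 of 3 fail.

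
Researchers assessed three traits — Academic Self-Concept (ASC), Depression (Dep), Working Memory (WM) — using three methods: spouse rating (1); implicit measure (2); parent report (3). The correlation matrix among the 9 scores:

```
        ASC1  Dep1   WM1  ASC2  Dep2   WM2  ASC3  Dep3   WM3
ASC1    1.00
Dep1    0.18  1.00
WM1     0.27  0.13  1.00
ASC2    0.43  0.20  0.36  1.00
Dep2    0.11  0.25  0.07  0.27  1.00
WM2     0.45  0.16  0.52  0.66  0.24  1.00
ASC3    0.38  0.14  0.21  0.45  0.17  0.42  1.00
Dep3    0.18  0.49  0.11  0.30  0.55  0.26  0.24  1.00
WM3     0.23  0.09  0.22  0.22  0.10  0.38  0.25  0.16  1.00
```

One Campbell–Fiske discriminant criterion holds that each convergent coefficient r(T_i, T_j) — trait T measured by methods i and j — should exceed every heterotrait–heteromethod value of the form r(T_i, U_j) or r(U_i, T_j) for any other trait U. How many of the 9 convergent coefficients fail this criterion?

3

Each convergent coefficient versus the relevant comparison correlations:
ASC (methods 1·2): 0.43 vs {0.11, 0.20, 0.45, 0.36} → fail.
ASC (methods 1·3): 0.38 vs {0.18, 0.14, 0.23, 0.21} → pass.
ASC (methods 2·3): 0.45 vs {0.30, 0.17, 0.22, 0.42} → pass.
Dep (methods 1·2): 0.25 vs {0.20, 0.11, 0.16, 0.07} → pass.
Dep (methods 1·3): 0.49 vs {0.14, 0.18, 0.09, 0.11} → pass.
Dep (methods 2·3): 0.55 vs {0.17, 0.30, 0.10, 0.26} → pass.
WM (methods 1·2): 0.52 vs {0.36, 0.45, 0.07, 0.16} → pass.
WM (methods 1·3): 0.22 vs {0.21, 0.23, 0.11, 0.09} → fail.
WM (methods 2·3): 0.38 vs {0.42, 0.22, 0.26, 0.10} → fail.
3 of 9 fail.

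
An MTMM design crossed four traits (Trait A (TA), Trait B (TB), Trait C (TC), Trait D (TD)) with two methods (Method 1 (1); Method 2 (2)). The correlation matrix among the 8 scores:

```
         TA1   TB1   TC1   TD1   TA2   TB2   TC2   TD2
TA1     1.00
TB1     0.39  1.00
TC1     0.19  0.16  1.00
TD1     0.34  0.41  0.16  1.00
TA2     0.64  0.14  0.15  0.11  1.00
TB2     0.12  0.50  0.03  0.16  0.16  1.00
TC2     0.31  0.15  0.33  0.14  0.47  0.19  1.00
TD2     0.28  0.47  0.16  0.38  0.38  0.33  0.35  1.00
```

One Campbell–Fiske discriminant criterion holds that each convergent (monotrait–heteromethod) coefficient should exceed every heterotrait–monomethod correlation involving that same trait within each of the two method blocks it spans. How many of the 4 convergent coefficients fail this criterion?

Each convergent coefficient versus the relevant comparison correlations:
TA (methods 1·2): 0.64 vs {0.39, 0.16, 0.19, 0.47, 0.34, 0.38} → pass.
TB (methods 1·2): 0.50 vs {0.39, 0.16, 0.16, 0.19, 0.41, 0.33} → pass.
TC (methods 1·2): 0.33 vs {0.19, 0.47, 0.16, 0.19, 0.16, 0.35} → fail.
TD (methods 1·2): 0.38 vs {0.34, 0.38, 0.41, 0.33, 0.16, 0.35} → fail.
2 of 4 fail.

2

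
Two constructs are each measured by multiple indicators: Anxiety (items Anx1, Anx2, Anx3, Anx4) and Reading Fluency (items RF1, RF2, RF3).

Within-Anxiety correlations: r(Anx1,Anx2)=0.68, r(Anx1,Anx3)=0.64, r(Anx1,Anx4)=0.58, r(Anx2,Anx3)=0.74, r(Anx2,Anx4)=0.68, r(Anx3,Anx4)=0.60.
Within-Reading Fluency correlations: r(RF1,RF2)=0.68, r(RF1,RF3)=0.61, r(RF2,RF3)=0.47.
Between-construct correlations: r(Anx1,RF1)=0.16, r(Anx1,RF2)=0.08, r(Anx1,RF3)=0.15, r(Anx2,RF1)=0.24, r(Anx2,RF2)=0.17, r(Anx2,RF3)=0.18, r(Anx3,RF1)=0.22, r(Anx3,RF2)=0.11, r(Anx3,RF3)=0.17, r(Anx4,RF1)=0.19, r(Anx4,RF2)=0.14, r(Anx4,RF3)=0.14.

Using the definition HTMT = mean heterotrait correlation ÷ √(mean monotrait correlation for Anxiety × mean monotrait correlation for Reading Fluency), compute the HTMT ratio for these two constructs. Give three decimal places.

Between-construct mean = 1.95/12 = 0.1625.
Mean within-Anx = 3.92/6 = 0.6533; mean within-RF = 1.76/3 = 0.5867.
Geometric mean = √(0.6533 × 0.5867) = 0.6191.
HTMT = 0.1625 / 0.6191 = 0.262.

0.262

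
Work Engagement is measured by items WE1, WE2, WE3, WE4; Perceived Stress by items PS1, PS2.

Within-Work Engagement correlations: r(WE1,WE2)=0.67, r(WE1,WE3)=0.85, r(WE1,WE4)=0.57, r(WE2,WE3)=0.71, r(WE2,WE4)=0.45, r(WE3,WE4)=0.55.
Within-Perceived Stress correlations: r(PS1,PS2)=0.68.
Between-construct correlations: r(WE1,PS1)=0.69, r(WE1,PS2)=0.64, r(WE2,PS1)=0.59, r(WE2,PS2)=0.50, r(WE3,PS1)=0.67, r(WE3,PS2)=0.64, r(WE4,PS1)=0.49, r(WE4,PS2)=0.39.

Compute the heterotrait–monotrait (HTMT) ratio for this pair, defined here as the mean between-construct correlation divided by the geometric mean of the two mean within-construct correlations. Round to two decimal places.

Mean between = 4.61/8 = 0.5763.
Mean within-WE = 3.80/6 = 0.6333; mean within-PS = 0.68/1 = 0.6800.
Geometric mean = √(0.6333 × 0.6800) = 0.6562.
HTMT = 0.5763 / 0.6562 = 0.88.

0.88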